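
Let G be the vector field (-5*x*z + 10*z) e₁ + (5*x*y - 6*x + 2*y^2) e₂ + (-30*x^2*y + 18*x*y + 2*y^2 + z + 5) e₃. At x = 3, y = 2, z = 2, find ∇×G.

(∇×G)₁ = ∂G₃/∂y − ∂G₂/∂z = -30*x^2 + 18*x + 4*y
(∇×G)₂ = ∂G₁/∂z − ∂G₃/∂x = 60*x*y - 5*x - 18*y + 10
(∇×G)₃ = ∂G₂/∂x − ∂G₁/∂y = 5*y - 6
∇×G = (-30*x^2 + 18*x + 4*y, 60*x*y - 5*x - 18*y + 10, 5*y - 6)
At (3, 2, 2): (-208, 319, 4).

(-208, 319, 4)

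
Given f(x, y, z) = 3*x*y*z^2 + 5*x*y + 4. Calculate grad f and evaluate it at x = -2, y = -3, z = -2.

∂f/∂x = 3*y*z^2 + 5*y
∂f/∂y = 3*x*z^2 + 5*x
∂f/∂z = 6*x*y*z
∇f = (3*y*z^2 + 5*y, 3*x*z^2 + 5*x, 6*x*y*z)
At (-2, -3, -2): (-51, -34, -72).

(-51, -34, -72)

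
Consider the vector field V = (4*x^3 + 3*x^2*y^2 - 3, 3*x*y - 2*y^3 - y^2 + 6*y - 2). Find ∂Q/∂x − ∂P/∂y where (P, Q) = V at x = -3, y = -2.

102

∂V₂/∂x = 3*y
∂V₁/∂y = 6*x^2*y
Scalar curl = -6*x^2*y + 3*y
At (-3, -2): 102.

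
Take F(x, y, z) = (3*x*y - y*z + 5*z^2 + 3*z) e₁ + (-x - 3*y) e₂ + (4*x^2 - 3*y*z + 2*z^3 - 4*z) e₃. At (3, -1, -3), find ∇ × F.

(9, -50, -13)

(∇×F)₁ = ∂F₃/∂y − ∂F₂/∂z = -3*z
(∇×F)₂ = ∂F₁/∂z − ∂F₃/∂x = -8*x - y + 10*z + 3
(∇×F)₃ = ∂F₂/∂x − ∂F₁/∂y = -3*x + z - 1
∇×F = (-3*z, -8*x - y + 10*z + 3, -3*x + z - 1)
At (3, -1, -3): (9, -50, -13).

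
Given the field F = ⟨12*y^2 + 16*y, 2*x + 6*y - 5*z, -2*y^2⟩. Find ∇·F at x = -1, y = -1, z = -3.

∂F₁/∂x = 0
∂F₂/∂y = 6
∂F₃/∂z = 0
∇·F = 6
At (-1, -1, -3): 6.

6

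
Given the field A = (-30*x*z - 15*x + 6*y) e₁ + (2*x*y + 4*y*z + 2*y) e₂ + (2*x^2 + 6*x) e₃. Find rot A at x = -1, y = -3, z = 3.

(∇×A)₁ = ∂A₃/∂y − ∂A₂/∂z = -4*y
(∇×A)₂ = ∂A₁/∂z − ∂A₃/∂x = -34*x - 6
(∇×A)₃ = ∂A₂/∂x − ∂A₁/∂y = 2*y - 6
∇×A = (-4*y, -34*x - 6, 2*y - 6)
At (-1, -3, 3): (12, 28, -12).

(12, 28, -12)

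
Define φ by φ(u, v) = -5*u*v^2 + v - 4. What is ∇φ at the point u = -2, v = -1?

∂φ/∂u = -5*v^2
∂φ/∂v = -10*u*v + 1
∇φ = (-5*v^2, -10*u*v + 1)
At (-2, -1): (-5, -19).

(-5, -19)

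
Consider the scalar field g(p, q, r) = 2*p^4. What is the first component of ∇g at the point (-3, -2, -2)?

-216

(∇g)_1 = ∂g/∂p = 8*p^3
At (-3, -2, -2): -216.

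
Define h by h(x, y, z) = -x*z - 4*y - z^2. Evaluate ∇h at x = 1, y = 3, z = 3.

(-3, -4, -7)

∂h/∂x = -z
∂h/∂y = -4
∂h/∂z = -x - 2*z
∇h = (-z, -4, -x - 2*z)
At (1, 3, 3): (-3, -4, -7).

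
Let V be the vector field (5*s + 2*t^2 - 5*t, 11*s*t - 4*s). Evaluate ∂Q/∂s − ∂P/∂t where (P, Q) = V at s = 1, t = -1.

-6

∂V₂/∂s = 11*t - 4
∂V₁/∂t = 4*t - 5
Scalar curl = 7*t + 1
At (1, -1): -6.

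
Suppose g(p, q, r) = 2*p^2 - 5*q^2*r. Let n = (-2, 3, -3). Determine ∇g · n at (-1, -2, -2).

∂g/∂p = 4*p
∂g/∂q = -10*q*r
∂g/∂r = -5*q^2
∇g at (-1, -2, -2) = (-4, -40, -20)
∇g · n = (-4)(-2) + (-40)(3) + (-20)(-3) = -52

-52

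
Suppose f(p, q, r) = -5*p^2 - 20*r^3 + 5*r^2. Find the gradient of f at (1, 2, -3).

∂f/∂p = -10*p
∂f/∂q = 0
∂f/∂r = -60*r^2 + 10*r
∇f = (-10*p, 0, -60*r^2 + 10*r)
At (1, 2, -3): (-10, 0, -570).

(-10, 0, -570)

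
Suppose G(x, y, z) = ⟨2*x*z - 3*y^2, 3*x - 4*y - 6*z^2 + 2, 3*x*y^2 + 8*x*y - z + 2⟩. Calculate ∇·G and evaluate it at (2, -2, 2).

-1

∂G₁/∂x = 2*z
∂G₂/∂y = -4
∂G₃/∂z = -1
∇·G = 2*z - 5
At (2, -2, 2): -1.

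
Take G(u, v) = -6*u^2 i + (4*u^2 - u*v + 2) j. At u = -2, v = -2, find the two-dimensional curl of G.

∂G₂/∂u = 8*u - v
∂G₁/∂v = 0
Scalar curl = 8*u - v
At (-2, -2): -14.

-14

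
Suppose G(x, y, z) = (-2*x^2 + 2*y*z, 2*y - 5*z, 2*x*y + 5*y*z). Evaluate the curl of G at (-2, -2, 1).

(∇×G)₁ = ∂G₃/∂y − ∂G₂/∂z = 2*x + 5*z + 5
(∇×G)₂ = ∂G₁/∂z − ∂G₃/∂x = 0
(∇×G)₃ = ∂G₂/∂x − ∂G₁/∂y = -2*z
∇×G = (2*x + 5*z + 5, 0, -2*z)
At (-2, -2, 1): (6, 0, -2).

(6, 0, -2)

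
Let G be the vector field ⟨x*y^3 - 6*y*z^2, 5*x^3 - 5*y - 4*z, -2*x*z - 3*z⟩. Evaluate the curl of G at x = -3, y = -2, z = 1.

(∇×G)₁ = ∂G₃/∂y − ∂G₂/∂z = 4
(∇×G)₂ = ∂G₁/∂z − ∂G₃/∂x = -12*y*z + 2*z
(∇×G)₃ = ∂G₂/∂x − ∂G₁/∂y = 15*x^2 - 3*x*y^2 + 6*z^2
∇×G = (4, -12*y*z + 2*z, 15*x^2 - 3*x*y^2 + 6*z^2)
At (-3, -2, 1): (4, 26, 177).

(4, 26, 177)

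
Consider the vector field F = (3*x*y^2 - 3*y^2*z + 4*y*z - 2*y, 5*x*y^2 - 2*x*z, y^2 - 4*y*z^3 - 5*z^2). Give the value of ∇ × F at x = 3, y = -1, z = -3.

(112, -7, 61)

(∇×F)₁ = ∂F₃/∂y − ∂F₂/∂z = 2*x + 2*y - 4*z^3
(∇×F)₂ = ∂F₁/∂z − ∂F₃/∂x = -3*y^2 + 4*y
(∇×F)₃ = ∂F₂/∂x − ∂F₁/∂y = -6*x*y + 5*y^2 + 6*y*z - 6*z + 2
∇×F = (2*x + 2*y - 4*z^3, -3*y^2 + 4*y, -6*x*y + 5*y^2 + 6*y*z - 6*z + 2)
At (3, -1, -3): (112, -7, 61).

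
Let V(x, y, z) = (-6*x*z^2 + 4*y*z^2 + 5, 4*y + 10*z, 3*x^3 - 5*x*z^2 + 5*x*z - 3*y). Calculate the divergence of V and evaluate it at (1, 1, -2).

∂V₁/∂x = -6*z^2
∂V₂/∂y = 4
∂V₃/∂z = -10*x*z + 5*x
∇·V = -10*x*z + 5*x - 6*z^2 + 4
At (1, 1, -2): 5.

5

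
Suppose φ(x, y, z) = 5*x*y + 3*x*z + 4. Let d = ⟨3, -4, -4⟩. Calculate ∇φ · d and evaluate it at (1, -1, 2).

∂φ/∂x = 5*y + 3*z
∂φ/∂y = 5*x
∂φ/∂z = 3*x
∇φ at (1, -1, 2) = (1, 5, 3)
∇φ · d = (1)(3) + (5)(-4) + (3)(-4) = -29

-29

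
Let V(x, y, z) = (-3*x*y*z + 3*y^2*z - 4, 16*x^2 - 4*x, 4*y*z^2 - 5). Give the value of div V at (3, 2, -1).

∂V₁/∂x = -3*y*z
∂V₂/∂y = 0
∂V₃/∂z = 8*y*z
∇·V = 5*y*z
At (3, 2, -1): -10.

-10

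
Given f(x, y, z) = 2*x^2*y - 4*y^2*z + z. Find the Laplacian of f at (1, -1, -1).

4

∂²f/∂x² = 4*y
∂²f/∂y² = -8*z
∂²f/∂z² = 0
∇²f = 4*y - 8*z
At (1, -1, -1): 4.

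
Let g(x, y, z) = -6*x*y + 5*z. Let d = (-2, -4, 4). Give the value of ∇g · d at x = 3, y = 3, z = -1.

∂g/∂x = -6*y
∂g/∂y = -6*x
∂g/∂z = 5
∇g at (3, 3, -1) = (-18, -18, 5)
∇g · d = (-18)(-2) + (-18)(-4) + (5)(4) = 128

128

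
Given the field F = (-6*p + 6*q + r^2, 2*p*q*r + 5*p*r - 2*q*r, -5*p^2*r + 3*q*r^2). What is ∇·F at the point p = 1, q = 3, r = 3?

∂F₁/∂p = -6
∂F₂/∂q = 2*p*r - 2*r
∂F₃/∂r = -5*p^2 + 6*q*r
∇·F = -5*p^2 + 2*p*r + 6*q*r - 2*r - 6
At (1, 3, 3): 43.

43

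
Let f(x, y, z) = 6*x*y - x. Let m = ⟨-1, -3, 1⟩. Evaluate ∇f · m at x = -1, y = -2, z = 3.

∂f/∂x = 6*y - 1
∂f/∂y = 6*x
∂f/∂z = 0
∇f at (-1, -2, 3) = (-13, -6, 0)
∇f · m = (-13)(-1) + (-6)(-3) + (0)(1) = 31

31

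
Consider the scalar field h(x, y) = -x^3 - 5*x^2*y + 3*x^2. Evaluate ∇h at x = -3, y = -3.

∂h/∂x = -3*x^2 - 10*x*y + 6*x
∂h/∂y = -5*x^2
∇h = (-3*x^2 - 10*x*y + 6*x, -5*x^2)
At (-3, -3): (-135, -45).

(-135, -45)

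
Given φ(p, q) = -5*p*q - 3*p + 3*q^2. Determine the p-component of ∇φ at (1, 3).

-18

(∇φ)_1 = ∂φ/∂p = -5*q - 3
At (1, 3): -18.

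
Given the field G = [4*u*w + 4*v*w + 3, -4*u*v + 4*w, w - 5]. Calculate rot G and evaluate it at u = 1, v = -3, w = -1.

(-4, -8, 16)

(∇×G)₁ = ∂G₃/∂v − ∂G₂/∂w = -4
(∇×G)₂ = ∂G₁/∂w − ∂G₃/∂u = 4*u + 4*v
(∇×G)₃ = ∂G₂/∂u − ∂G₁/∂v = -4*v - 4*w
∇×G = (-4, 4*u + 4*v, -4*v - 4*w)
At (1, -3, -1): (-4, -8, 16).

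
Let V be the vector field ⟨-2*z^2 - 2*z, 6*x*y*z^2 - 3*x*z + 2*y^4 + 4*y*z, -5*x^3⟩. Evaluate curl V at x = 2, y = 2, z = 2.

(-98, 50, 42)

(∇×V)₁ = ∂V₃/∂y − ∂V₂/∂z = -12*x*y*z + 3*x - 4*y
(∇×V)₂ = ∂V₁/∂z − ∂V₃/∂x = 15*x^2 - 4*z - 2
(∇×V)₃ = ∂V₂/∂x − ∂V₁/∂y = 6*y*z^2 - 3*z
∇×V = (-12*x*y*z + 3*x - 4*y, 15*x^2 - 4*z - 2, 6*y*z^2 - 3*z)
At (2, 2, 2): (-98, 50, 42).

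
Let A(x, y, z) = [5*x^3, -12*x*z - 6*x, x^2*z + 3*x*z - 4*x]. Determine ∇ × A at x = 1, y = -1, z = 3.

(12, -11, -42)

(∇×A)₁ = ∂A₃/∂y − ∂A₂/∂z = 12*x
(∇×A)₂ = ∂A₁/∂z − ∂A₃/∂x = -2*x*z - 3*z + 4
(∇×A)₃ = ∂A₂/∂x − ∂A₁/∂y = -12*z - 6
∇×A = (12*x, -2*x*z - 3*z + 4, -12*z - 6)
At (1, -1, 3): (12, -11, -42).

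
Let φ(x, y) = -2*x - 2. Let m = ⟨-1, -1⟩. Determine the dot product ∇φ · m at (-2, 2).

2

∂φ/∂x = -2
∂φ/∂y = 0
∇φ at (-2, 2) = (-2, 0)
∇φ · m = (-2)(-1) + (0)(-1) = 2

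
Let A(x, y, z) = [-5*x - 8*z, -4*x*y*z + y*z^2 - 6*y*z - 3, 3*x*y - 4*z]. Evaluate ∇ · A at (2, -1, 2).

∂A₁/∂x = -5
∂A₂/∂y = -4*x*z + z^2 - 6*z
∂A₃/∂z = -4
∇·A = -4*x*z + z^2 - 6*z - 9
At (2, -1, 2): -33.

-33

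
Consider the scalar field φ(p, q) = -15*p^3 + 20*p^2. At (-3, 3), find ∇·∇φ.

310

∂²φ/∂p² = 10*(-9*p + 4)
∂²φ/∂q² = 0
∇²φ = -90*p + 40
At (-3, 3): 310.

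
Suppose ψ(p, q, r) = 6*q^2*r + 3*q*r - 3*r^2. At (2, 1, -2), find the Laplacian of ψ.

∂²ψ/∂p² = 0
∂²ψ/∂q² = 12*r
∂²ψ/∂r² = -6
∇²ψ = 12*r - 6
At (2, 1, -2): -30.

-30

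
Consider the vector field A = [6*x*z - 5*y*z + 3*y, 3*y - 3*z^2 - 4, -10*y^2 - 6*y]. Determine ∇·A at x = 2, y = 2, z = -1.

∂A₁/∂x = 6*z
∂A₂/∂y = 3
∂A₃/∂z = 0
∇·A = 6*z + 3
At (2, 2, -1): -3.

-3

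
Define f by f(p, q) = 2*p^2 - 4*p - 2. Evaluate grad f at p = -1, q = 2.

(-8, 0)

∂f/∂p = 4*p - 4
∂f/∂q = 0
∇f = (4*p - 4, 0)
At (-1, 2): (-8, 0).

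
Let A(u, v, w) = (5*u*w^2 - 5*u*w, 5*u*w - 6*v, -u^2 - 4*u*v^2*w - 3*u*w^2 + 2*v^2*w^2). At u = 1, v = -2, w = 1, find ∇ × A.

(∇×A)₁ = ∂A₃/∂v − ∂A₂/∂w = -8*u*v*w - 5*u + 4*v*w^2
(∇×A)₂ = ∂A₁/∂w − ∂A₃/∂u = 10*u*w - 3*u + 4*v^2*w + 3*w^2
(∇×A)₃ = ∂A₂/∂u − ∂A₁/∂v = 5*w
∇×A = (-8*u*v*w - 5*u + 4*v*w^2, 10*u*w - 3*u + 4*v^2*w + 3*w^2, 5*w)
At (1, -2, 1): (3, 26, 5).

(3, 26, 5)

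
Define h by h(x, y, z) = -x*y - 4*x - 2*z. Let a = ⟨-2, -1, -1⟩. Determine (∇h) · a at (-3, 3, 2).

13

∂h/∂x = -y - 4
∂h/∂y = -x
∂h/∂z = -2
∇h at (-3, 3, 2) = (-7, 3, -2)
∇h · a = (-7)(-2) + (3)(-1) + (-2)(-1) = 13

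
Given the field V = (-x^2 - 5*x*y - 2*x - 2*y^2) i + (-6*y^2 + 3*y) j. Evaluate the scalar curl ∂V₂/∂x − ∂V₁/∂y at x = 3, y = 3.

27

∂V₂/∂x = 0
∂V₁/∂y = -5*x - 4*y
Scalar curl = 5*x + 4*y
At (3, 3): 27.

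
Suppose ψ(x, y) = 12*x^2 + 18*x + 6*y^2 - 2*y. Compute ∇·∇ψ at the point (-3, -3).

∂²ψ/∂x² = 24
∂²ψ/∂y² = 12
∇²ψ = 36
At (-3, -3): 36.

36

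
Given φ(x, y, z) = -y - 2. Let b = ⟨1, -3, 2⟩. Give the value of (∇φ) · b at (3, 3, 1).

∂φ/∂x = 0
∂φ/∂y = -1
∂φ/∂z = 0
∇φ at (3, 3, 1) = (0, -1, 0)
∇φ · b = (0)(1) + (-1)(-3) + (0)(2) = 3

3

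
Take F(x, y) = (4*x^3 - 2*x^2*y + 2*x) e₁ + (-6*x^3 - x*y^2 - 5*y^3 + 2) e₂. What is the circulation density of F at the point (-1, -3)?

-25

∂F₂/∂x = -18*x^2 - y^2
∂F₁/∂y = -2*x^2
Scalar curl = -16*x^2 - y^2
At (-1, -3): -25.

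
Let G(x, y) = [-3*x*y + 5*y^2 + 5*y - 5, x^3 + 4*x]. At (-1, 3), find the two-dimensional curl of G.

-31

∂G₂/∂x = 3*x^2 + 4
∂G₁/∂y = -3*x + 10*y + 5
Scalar curl = 3*x^2 + 3*x - 10*y - 1
At (-1, 3): -31.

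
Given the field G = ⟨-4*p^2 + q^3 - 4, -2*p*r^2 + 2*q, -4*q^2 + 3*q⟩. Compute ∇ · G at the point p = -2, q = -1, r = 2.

∂G₁/∂p = -8*p
∂G₂/∂q = 2
∂G₃/∂r = 0
∇·G = -8*p + 2
At (-2, -1, 2): 18.

18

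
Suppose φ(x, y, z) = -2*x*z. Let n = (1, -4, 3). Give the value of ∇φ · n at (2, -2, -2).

∂φ/∂x = -2*z
∂φ/∂y = 0
∂φ/∂z = -2*x
∇φ at (2, -2, -2) = (4, 0, -4)
∇φ · n = (4)(1) + (0)(-4) + (-4)(3) = -8

-8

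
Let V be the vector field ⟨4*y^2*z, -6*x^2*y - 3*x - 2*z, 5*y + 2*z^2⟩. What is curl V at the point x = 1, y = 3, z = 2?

(7, 36, -87)

(∇×V)₁ = ∂V₃/∂y − ∂V₂/∂z = 7
(∇×V)₂ = ∂V₁/∂z − ∂V₃/∂x = 4*y^2
(∇×V)₃ = ∂V₂/∂x − ∂V₁/∂y = -12*x*y - 8*y*z - 3
∇×V = (7, 4*y^2, -12*x*y - 8*y*z - 3)
At (1, 3, 2): (7, 36, -87).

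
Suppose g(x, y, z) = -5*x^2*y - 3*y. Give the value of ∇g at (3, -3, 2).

(90, -48, 0)

∂g/∂x = -10*x*y
∂g/∂y = -5*x^2 - 3
∂g/∂z = 0
∇g = (-10*x*y, -5*x^2 - 3, 0)
At (3, -3, 2): (90, -48, 0).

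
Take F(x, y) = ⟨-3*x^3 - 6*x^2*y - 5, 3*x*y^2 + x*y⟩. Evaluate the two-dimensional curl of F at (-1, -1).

∂F₂/∂x = 3*y^2 + y
∂F₁/∂y = -6*x^2
Scalar curl = 6*x^2 + 3*y^2 + y
At (-1, -1): 8.

8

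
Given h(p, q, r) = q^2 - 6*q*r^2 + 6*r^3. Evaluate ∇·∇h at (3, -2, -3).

-82

∂²h/∂p² = 0
∂²h/∂q² = 2
∂²h/∂r² = 12*(-q + 3*r)
∇²h = -12*q + 36*r + 2
At (3, -2, -3): -82.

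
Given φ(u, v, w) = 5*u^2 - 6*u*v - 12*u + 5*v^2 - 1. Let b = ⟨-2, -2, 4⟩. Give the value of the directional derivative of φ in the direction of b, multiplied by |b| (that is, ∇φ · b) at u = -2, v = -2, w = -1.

56

∂φ/∂u = 10*u - 6*v - 12
∂φ/∂v = -6*u + 10*v
∂φ/∂w = 0
∇φ at (-2, -2, -1) = (-20, -8, 0)
∇φ · b = (-20)(-2) + (-8)(-2) + (0)(4) = 56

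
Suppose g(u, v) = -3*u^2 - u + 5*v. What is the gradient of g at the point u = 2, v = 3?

(-13, 5)

∂g/∂u = -6*u - 1
∂g/∂v = 5
∇g = (-6*u - 1, 5)
At (2, 3): (-13, 5).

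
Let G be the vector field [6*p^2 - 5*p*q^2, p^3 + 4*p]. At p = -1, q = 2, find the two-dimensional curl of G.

∂G₂/∂p = 3*p^2 + 4
∂G₁/∂q = -10*p*q
Scalar curl = 3*p^2 + 10*p*q + 4
At (-1, 2): -13.

-13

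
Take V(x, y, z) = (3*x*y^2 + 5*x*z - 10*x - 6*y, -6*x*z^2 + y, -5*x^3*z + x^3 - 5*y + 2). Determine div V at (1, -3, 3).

28

∂V₁/∂x = 3*y^2 + 5*z - 10
∂V₂/∂y = 1
∂V₃/∂z = -5*x^3
∇·V = -5*x^3 + 3*y^2 + 5*z - 9
At (1, -3, 3): 28.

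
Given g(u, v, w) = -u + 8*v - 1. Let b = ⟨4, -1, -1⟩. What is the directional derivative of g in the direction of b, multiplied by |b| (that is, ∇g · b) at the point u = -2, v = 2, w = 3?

-12

∂g/∂u = -1
∂g/∂v = 8
∂g/∂w = 0
∇g at (-2, 2, 3) = (-1, 8, 0)
∇g · b = (-1)(4) + (8)(-1) + (0)(-1) = -12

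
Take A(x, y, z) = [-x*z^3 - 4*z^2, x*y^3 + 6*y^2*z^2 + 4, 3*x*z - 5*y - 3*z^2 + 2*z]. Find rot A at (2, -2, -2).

(91, -2, -8)

(∇×A)₁ = ∂A₃/∂y − ∂A₂/∂z = -12*y^2*z - 5
(∇×A)₂ = ∂A₁/∂z − ∂A₃/∂x = -3*x*z^2 - 11*z
(∇×A)₃ = ∂A₂/∂x − ∂A₁/∂y = y^3
∇×A = (-12*y^2*z - 5, -3*x*z^2 - 11*z, y^3)
At (2, -2, -2): (91, -2, -8).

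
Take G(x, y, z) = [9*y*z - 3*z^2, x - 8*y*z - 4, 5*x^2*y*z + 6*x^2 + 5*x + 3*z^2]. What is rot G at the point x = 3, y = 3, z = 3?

(∇×G)₁ = ∂G₃/∂y − ∂G₂/∂z = 5*x^2*z + 8*y
(∇×G)₂ = ∂G₁/∂z − ∂G₃/∂x = -10*x*y*z - 12*x + 9*y - 6*z - 5
(∇×G)₃ = ∂G₂/∂x − ∂G₁/∂y = -9*z + 1
∇×G = (5*x^2*z + 8*y, -10*x*y*z - 12*x + 9*y - 6*z - 5, -9*z + 1)
At (3, 3, 3): (159, -302, -26).

(159, -302, -26)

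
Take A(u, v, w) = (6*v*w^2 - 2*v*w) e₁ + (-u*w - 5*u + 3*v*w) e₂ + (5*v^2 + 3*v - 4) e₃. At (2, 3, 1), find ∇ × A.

(∇×A)₁ = ∂A₃/∂v − ∂A₂/∂w = u + 7*v + 3
(∇×A)₂ = ∂A₁/∂w − ∂A₃/∂u = 12*v*w - 2*v
(∇×A)₃ = ∂A₂/∂u − ∂A₁/∂v = -6*w^2 + w - 5
∇×A = (u + 7*v + 3, 12*v*w - 2*v, -6*w^2 + w - 5)
At (2, 3, 1): (26, 30, -10).

(26, 30, -10)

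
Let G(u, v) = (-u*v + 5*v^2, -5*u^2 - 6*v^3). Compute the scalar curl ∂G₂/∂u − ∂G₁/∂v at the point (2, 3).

∂G₂/∂u = -10*u
∂G₁/∂v = -u + 10*v
Scalar curl = -9*u - 10*v
At (2, 3): -48.

-48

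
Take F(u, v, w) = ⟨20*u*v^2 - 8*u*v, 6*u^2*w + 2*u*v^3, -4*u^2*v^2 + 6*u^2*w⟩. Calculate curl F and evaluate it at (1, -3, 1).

(18, 60, 86)

(∇×F)₁ = ∂F₃/∂v − ∂F₂/∂w = -8*u^2*v - 6*u^2
(∇×F)₂ = ∂F₁/∂w − ∂F₃/∂u = 8*u*v^2 - 12*u*w
(∇×F)₃ = ∂F₂/∂u − ∂F₁/∂v = -40*u*v + 12*u*w + 8*u + 2*v^3
∇×F = (-8*u^2*v - 6*u^2, 8*u*v^2 - 12*u*w, -40*u*v + 12*u*w + 8*u + 2*v^3)
At (1, -3, 1): (18, 60, 86).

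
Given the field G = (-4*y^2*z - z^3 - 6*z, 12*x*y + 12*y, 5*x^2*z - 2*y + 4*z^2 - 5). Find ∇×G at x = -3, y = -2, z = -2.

(-2, -94, 8)

(∇×G)₁ = ∂G₃/∂y − ∂G₂/∂z = -2
(∇×G)₂ = ∂G₁/∂z − ∂G₃/∂x = -10*x*z - 4*y^2 - 3*z^2 - 6
(∇×G)₃ = ∂G₂/∂x − ∂G₁/∂y = 8*y*z + 12*y
∇×G = (-2, -10*x*z - 4*y^2 - 3*z^2 - 6, 8*y*z + 12*y)
At (-3, -2, -2): (-2, -94, 8).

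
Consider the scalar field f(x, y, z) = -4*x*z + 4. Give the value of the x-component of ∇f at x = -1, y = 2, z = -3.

(∇f)_1 = ∂f/∂x = -4*z
At (-1, 2, -3): 12.

12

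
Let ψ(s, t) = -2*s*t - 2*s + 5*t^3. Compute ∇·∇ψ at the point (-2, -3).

-90

∂²ψ/∂s² = 0
∂²ψ/∂t² = 30*t
∇²ψ = 30*t
At (-2, -3): -90.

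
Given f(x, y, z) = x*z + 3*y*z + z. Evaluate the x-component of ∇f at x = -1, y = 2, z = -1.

(∇f)_1 = ∂f/∂x = z
At (-1, 2, -1): -1.

-1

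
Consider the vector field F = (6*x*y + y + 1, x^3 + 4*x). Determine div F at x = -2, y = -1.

-6

∂F₁/∂x = 6*y
∂F₂/∂y = 0
∇·F = 6*y
At (-2, -1): -6.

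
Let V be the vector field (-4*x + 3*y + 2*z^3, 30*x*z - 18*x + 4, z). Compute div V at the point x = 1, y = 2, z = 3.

∂V₁/∂x = -4
∂V₂/∂y = 0
∂V₃/∂z = 1
∇·V = -3
At (1, 2, 3): -3.

-3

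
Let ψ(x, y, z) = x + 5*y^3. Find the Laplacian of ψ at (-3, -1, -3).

-30

∂²ψ/∂x² = 0
∂²ψ/∂y² = 30*y
∂²ψ/∂z² = 0
∇²ψ = 30*y
At (-3, -1, -3): -30.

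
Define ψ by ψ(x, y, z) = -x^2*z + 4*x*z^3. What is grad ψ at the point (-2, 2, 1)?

∂ψ/∂x = -2*x*z + 4*z^3
∂ψ/∂y = 0
∂ψ/∂z = -x^2 + 12*x*z^2
∇ψ = (-2*x*z + 4*z^3, 0, -x^2 + 12*x*z^2)
At (-2, 2, 1): (8, 0, -28).

(8, 0, -28)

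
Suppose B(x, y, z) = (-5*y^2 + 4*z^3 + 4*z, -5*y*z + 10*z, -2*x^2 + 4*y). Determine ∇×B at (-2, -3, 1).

(-21, 8, -30)

(∇×B)₁ = ∂B₃/∂y − ∂B₂/∂z = 5*y - 6
(∇×B)₂ = ∂B₁/∂z − ∂B₃/∂x = 4*x + 12*z^2 + 4
(∇×B)₃ = ∂B₂/∂x − ∂B₁/∂y = 10*y
∇×B = (5*y - 6, 4*x + 12*z^2 + 4, 10*y)
At (-2, -3, 1): (-21, 8, -30).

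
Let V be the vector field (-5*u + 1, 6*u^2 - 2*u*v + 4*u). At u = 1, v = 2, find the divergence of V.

∂V₁/∂u = -5
∂V₂/∂v = -2*u
∇·V = -2*u - 5
At (1, 2): -7.

-7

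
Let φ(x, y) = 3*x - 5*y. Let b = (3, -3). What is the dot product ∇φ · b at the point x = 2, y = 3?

24

∂φ/∂x = 3
∂φ/∂y = -5
∇φ at (2, 3) = (3, -5)
∇φ · b = (3)(3) + (-5)(-3) = 24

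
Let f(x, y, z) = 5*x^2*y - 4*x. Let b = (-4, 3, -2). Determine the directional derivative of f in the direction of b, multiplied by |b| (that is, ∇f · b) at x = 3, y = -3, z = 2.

∂f/∂x = 10*x*y - 4
∂f/∂y = 5*x^2
∂f/∂z = 0
∇f at (3, -3, 2) = (-94, 45, 0)
∇f · b = (-94)(-4) + (45)(3) + (0)(-2) = 511

511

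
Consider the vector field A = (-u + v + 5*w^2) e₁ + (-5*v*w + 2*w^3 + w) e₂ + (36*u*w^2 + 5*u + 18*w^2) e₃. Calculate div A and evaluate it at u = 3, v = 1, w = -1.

∂A₁/∂u = -1
∂A₂/∂v = -5*w
∂A₃/∂w = 72*u*w + 36*w
∇·A = 72*u*w + 31*w - 1
At (3, 1, -1): -248.

-248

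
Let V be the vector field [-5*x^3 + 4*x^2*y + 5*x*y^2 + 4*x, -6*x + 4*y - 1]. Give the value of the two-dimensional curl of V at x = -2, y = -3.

∂V₂/∂x = -6
∂V₁/∂y = 4*x^2 + 10*x*y
Scalar curl = -4*x^2 - 10*x*y - 6
At (-2, -3): -82.

-82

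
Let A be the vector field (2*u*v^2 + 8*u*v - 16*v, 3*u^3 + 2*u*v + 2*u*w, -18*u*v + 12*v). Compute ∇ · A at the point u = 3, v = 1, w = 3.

16

∂A₁/∂u = 2*v^2 + 8*v
∂A₂/∂v = 2*u
∂A₃/∂w = 0
∇·A = 2*u + 2*v^2 + 8*v
At (3, 1, 3): 16.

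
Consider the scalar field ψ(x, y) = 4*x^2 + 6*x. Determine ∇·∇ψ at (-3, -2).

∂²ψ/∂x² = 8
∂²ψ/∂y² = 0
∇²ψ = 8
At (-3, -2): 8.

8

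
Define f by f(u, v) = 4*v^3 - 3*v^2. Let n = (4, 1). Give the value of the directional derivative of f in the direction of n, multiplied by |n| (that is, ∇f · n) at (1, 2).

36

∂f/∂u = 0
∂f/∂v = 12*v^2 - 6*v
∇f at (1, 2) = (0, 36)
∇f · n = (0)(4) + (36)(1) = 36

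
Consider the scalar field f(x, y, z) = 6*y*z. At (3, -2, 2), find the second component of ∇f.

12

(∇f)_2 = ∂f/∂y = 6*z
At (3, -2, 2): 12.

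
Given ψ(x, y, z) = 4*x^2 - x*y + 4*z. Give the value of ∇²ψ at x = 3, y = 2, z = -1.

∂²ψ/∂x² = 8
∂²ψ/∂y² = 0
∂²ψ/∂z² = 0
∇²ψ = 8
At (3, 2, -1): 8.

8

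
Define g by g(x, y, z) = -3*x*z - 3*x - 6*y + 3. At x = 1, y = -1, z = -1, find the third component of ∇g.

(∇g)_3 = ∂g/∂z = -3*x
At (1, -1, -1): -3.

-3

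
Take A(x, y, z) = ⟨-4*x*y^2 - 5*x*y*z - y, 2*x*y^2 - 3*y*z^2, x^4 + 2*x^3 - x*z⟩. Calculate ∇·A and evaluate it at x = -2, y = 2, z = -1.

-23

∂A₁/∂x = -4*y^2 - 5*y*z
∂A₂/∂y = 4*x*y - 3*z^2
∂A₃/∂z = -x
∇·A = 4*x*y - x - 4*y^2 - 5*y*z - 3*z^2
At (-2, 2, -1): -23.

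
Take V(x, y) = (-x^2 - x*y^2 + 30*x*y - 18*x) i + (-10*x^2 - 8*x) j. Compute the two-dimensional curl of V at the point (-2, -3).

104

∂V₂/∂x = -20*x - 8
∂V₁/∂y = -2*x*y + 30*x
Scalar curl = 2*x*y - 50*x - 8
At (-2, -3): 104.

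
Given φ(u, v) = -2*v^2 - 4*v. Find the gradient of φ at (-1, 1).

(0, -8)

∂φ/∂u = 0
∂φ/∂v = -4*v - 4
∇φ = (0, -4*v - 4)
At (-1, 1): (0, -8).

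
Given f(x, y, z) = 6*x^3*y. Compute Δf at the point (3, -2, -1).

∂²f/∂x² = 36*x*y
∂²f/∂y² = 0
∂²f/∂z² = 0
∇²f = 36*x*y
At (3, -2, -1): -216.

-216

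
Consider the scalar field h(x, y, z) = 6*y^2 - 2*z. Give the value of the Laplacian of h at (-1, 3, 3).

12

∂²h/∂x² = 0
∂²h/∂y² = 12
∂²h/∂z² = 0
∇²h = 12
At (-1, 3, 3): 12.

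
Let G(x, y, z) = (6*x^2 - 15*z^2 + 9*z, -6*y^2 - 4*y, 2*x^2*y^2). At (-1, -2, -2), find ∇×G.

(∇×G)₁ = ∂G₃/∂y − ∂G₂/∂z = 4*x^2*y
(∇×G)₂ = ∂G₁/∂z − ∂G₃/∂x = -4*x*y^2 - 30*z + 9
(∇×G)₃ = ∂G₂/∂x − ∂G₁/∂y = 0
∇×G = (4*x^2*y, -4*x*y^2 - 30*z + 9, 0)
At (-1, -2, -2): (-8, 85, 0).

(-8, 85, 0)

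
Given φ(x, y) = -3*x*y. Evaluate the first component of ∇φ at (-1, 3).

(∇φ)_1 = ∂φ/∂x = -3*y
At (-1, 3): -9.

-9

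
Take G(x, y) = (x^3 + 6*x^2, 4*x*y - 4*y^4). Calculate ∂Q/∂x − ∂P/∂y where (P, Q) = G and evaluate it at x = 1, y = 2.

∂G₂/∂x = 4*y
∂G₁/∂y = 0
Scalar curl = 4*y
At (1, 2): 8.

8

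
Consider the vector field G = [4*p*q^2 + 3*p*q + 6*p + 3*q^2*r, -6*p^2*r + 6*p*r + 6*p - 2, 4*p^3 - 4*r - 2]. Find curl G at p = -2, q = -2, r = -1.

(36, -36, -62)

(∇×G)₁ = ∂G₃/∂q − ∂G₂/∂r = 6*p^2 - 6*p
(∇×G)₂ = ∂G₁/∂r − ∂G₃/∂p = -12*p^2 + 3*q^2
(∇×G)₃ = ∂G₂/∂p − ∂G₁/∂q = -8*p*q - 12*p*r - 3*p - 6*q*r + 6*r + 6
∇×G = (6*p^2 - 6*p, -12*p^2 + 3*q^2, -8*p*q - 12*p*r - 3*p - 6*q*r + 6*r + 6)
At (-2, -2, -1): (36, -36, -62).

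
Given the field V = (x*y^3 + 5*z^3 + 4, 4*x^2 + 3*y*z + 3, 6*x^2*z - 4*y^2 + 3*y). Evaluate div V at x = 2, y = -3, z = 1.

0

∂V₁/∂x = y^3
∂V₂/∂y = 3*z
∂V₃/∂z = 6*x^2
∇·V = 6*x^2 + y^3 + 3*z
At (2, -3, 1): 0.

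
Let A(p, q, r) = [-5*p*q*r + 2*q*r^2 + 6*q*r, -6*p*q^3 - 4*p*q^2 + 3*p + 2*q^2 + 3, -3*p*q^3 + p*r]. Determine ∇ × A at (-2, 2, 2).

(72, 70, -101)

(∇×A)₁ = ∂A₃/∂q − ∂A₂/∂r = -9*p*q^2
(∇×A)₂ = ∂A₁/∂r − ∂A₃/∂p = -5*p*q + 3*q^3 + 4*q*r + 6*q - r
(∇×A)₃ = ∂A₂/∂p − ∂A₁/∂q = 5*p*r - 6*q^3 - 4*q^2 - 2*r^2 - 6*r + 3
∇×A = (-9*p*q^2, -5*p*q + 3*q^3 + 4*q*r + 6*q - r, 5*p*r - 6*q^3 - 4*q^2 - 2*r^2 - 6*r + 3)
At (-2, 2, 2): (72, 70, -101).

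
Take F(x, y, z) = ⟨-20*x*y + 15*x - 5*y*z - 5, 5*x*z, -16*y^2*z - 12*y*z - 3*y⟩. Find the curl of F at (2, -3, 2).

(∇×F)₁ = ∂F₃/∂y − ∂F₂/∂z = -5*x - 32*y*z - 12*z - 3
(∇×F)₂ = ∂F₁/∂z − ∂F₃/∂x = -5*y
(∇×F)₃ = ∂F₂/∂x − ∂F₁/∂y = 20*x + 10*z
∇×F = (-5*x - 32*y*z - 12*z - 3, -5*y, 20*x + 10*z)
At (2, -3, 2): (155, 15, 60).

(155, 15, 60)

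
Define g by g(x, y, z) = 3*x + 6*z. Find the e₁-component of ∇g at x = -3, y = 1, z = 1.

(∇g)_1 = ∂g/∂x = 3
At (-3, 1, 1): 3.

3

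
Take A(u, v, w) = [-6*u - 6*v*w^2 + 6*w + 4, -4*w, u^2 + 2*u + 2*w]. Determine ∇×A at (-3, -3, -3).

(4, -98, 54)

(∇×A)₁ = ∂A₃/∂v − ∂A₂/∂w = 4
(∇×A)₂ = ∂A₁/∂w − ∂A₃/∂u = -2*u - 12*v*w + 4
(∇×A)₃ = ∂A₂/∂u − ∂A₁/∂v = 6*w^2
∇×A = (4, -2*u - 12*v*w + 4, 6*w^2)
At (-3, -3, -3): (4, -98, 54).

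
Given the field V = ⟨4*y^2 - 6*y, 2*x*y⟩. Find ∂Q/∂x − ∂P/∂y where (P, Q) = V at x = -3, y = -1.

12

∂V₂/∂x = 2*y
∂V₁/∂y = 8*y - 6
Scalar curl = -6*y + 6
At (-3, -1): 12.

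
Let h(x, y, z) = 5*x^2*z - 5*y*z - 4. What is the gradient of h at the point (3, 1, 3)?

(90, -15, 40)

∂h/∂x = 10*x*z
∂h/∂y = -5*z
∂h/∂z = 5*x^2 - 5*y
∇h = (10*x*z, -5*z, 5*x^2 - 5*y)
At (3, 1, 3): (90, -15, 40).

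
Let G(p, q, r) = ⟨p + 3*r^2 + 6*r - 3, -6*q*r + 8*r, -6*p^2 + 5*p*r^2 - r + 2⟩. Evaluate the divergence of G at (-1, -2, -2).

∂G₁/∂p = 1
∂G₂/∂q = -6*r
∂G₃/∂r = 10*p*r - 1
∇·G = 10*p*r - 6*r
At (-1, -2, -2): 32.

32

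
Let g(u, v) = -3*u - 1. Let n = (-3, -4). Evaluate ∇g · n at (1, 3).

9

∂g/∂u = -3
∂g/∂v = 0
∇g at (1, 3) = (-3, 0)
∇g · n = (-3)(-3) + (0)(-4) = 9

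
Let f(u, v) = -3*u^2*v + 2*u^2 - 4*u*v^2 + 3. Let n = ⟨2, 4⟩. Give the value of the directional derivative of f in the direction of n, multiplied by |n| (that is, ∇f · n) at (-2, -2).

-272

∂f/∂u = -6*u*v + 4*u - 4*v^2
∂f/∂v = -3*u^2 - 8*u*v
∇f at (-2, -2) = (-48, -44)
∇f · n = (-48)(2) + (-44)(4) = -272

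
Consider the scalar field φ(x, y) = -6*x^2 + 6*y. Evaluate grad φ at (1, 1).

∂φ/∂x = -12*x
∂φ/∂y = 6
∇φ = (-12*x, 6)
At (1, 1): (-12, 6).

(-12, 6)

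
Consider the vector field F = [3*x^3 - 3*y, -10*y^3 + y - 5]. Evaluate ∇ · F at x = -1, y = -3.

∂F₁/∂x = 9*x^2
∂F₂/∂y = -30*y^2 + 1
∇·F = 9*x^2 - 30*y^2 + 1
At (-1, -3): -260.

-260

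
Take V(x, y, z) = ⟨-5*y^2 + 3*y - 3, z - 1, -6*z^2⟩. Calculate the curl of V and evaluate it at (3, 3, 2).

(-1, 0, 27)

(∇×V)₁ = ∂V₃/∂y − ∂V₂/∂z = -1
(∇×V)₂ = ∂V₁/∂z − ∂V₃/∂x = 0
(∇×V)₃ = ∂V₂/∂x − ∂V₁/∂y = 10*y - 3
∇×V = (-1, 0, 10*y - 3)
At (3, 3, 2): (-1, 0, 27).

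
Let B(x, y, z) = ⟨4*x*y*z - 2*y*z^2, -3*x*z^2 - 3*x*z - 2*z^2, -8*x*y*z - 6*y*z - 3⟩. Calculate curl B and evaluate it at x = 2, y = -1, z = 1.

(0, -12, -12)

(∇×B)₁ = ∂B₃/∂y − ∂B₂/∂z = -2*x*z + 3*x - 2*z
(∇×B)₂ = ∂B₁/∂z − ∂B₃/∂x = 4*x*y + 4*y*z
(∇×B)₃ = ∂B₂/∂x − ∂B₁/∂y = -4*x*z - z^2 - 3*z
∇×B = (-2*x*z + 3*x - 2*z, 4*x*y + 4*y*z, -4*x*z - z^2 - 3*z)
At (2, -1, 1): (0, -12, -12).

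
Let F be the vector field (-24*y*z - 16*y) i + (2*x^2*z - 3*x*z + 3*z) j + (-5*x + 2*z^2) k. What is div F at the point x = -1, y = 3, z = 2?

8

∂F₁/∂x = 0
∂F₂/∂y = 0
∂F₃/∂z = 4*z
∇·F = 4*z
At (-1, 3, 2): 8.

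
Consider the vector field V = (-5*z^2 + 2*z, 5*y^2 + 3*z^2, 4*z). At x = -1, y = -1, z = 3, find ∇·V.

-6

∂V₁/∂x = 0
∂V₂/∂y = 10*y
∂V₃/∂z = 4
∇·V = 10*y + 4
At (-1, -1, 3): -6.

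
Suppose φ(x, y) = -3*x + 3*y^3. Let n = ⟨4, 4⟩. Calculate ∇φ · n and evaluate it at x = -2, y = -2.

∂φ/∂x = -3
∂φ/∂y = 9*y^2
∇φ at (-2, -2) = (-3, 36)
∇φ · n = (-3)(4) + (36)(4) = 132

132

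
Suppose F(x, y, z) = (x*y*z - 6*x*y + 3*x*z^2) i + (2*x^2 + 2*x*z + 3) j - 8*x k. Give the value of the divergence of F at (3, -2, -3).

∂F₁/∂x = y*z - 6*y + 3*z^2
∂F₂/∂y = 0
∂F₃/∂z = 0
∇·F = y*z - 6*y + 3*z^2
At (3, -2, -3): 45.

45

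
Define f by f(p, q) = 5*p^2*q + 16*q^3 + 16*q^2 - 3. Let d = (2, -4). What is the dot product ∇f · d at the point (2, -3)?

∂f/∂p = 10*p*q
∂f/∂q = 5*p^2 + 48*q^2 + 32*q
∇f at (2, -3) = (-60, 356)
∇f · d = (-60)(2) + (356)(-4) = -1544

-1544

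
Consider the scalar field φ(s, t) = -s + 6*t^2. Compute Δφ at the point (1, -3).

∂²φ/∂s² = 0
∂²φ/∂t² = 12
∇²φ = 12
At (1, -3): 12.

12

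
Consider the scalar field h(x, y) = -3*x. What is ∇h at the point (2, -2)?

(-3, 0)

∂h/∂x = -3
∂h/∂y = 0
∇h = (-3, 0)
At (2, -2): (-3, 0).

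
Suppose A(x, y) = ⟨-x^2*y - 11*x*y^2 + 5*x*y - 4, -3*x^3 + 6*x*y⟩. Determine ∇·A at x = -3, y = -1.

∂A₁/∂x = -2*x*y - 11*y^2 + 5*y
∂A₂/∂y = 6*x
∇·A = -2*x*y + 6*x - 11*y^2 + 5*y
At (-3, -1): -40.

-40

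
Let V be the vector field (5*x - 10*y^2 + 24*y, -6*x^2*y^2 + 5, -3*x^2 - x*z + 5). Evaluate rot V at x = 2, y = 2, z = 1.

(0, 13, -80)

(∇×V)₁ = ∂V₃/∂y − ∂V₂/∂z = 0
(∇×V)₂ = ∂V₁/∂z − ∂V₃/∂x = 6*x + z
(∇×V)₃ = ∂V₂/∂x − ∂V₁/∂y = -12*x*y^2 + 20*y - 24
∇×V = (0, 6*x + z, -12*x*y^2 + 20*y - 24)
At (2, 2, 1): (0, 13, -80).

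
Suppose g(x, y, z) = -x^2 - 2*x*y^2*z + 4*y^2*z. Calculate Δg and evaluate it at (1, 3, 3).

∂²g/∂x² = -2
∂²g/∂y² = 4*z*(-x + 2)
∂²g/∂z² = 0
∇²g = -4*x*z + 8*z - 2
At (1, 3, 3): 10.

10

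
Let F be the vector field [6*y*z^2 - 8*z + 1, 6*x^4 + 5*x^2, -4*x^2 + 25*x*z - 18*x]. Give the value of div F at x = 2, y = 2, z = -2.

50

∂F₁/∂x = 0
∂F₂/∂y = 0
∂F₃/∂z = 25*x
∇·F = 25*x
At (2, 2, -2): 50.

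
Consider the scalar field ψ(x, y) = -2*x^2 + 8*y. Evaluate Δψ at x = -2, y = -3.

-4

∂²ψ/∂x² = -4
∂²ψ/∂y² = 0
∇²ψ = -4
At (-2, -3): -4.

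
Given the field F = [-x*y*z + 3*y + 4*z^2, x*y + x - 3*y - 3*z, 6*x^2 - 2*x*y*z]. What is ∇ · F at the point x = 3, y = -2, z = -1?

10

∂F₁/∂x = -y*z
∂F₂/∂y = x - 3
∂F₃/∂z = -2*x*y
∇·F = -2*x*y + x - y*z - 3
At (3, -2, -1): 10.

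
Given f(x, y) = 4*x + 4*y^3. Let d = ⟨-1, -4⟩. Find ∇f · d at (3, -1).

-52

∂f/∂x = 4
∂f/∂y = 12*y^2
∇f at (3, -1) = (4, 12)
∇f · d = (4)(-1) + (12)(-4) = -52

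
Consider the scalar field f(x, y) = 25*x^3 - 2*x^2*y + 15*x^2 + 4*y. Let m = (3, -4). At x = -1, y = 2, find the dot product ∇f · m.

151

∂f/∂x = 75*x^2 - 4*x*y + 30*x
∂f/∂y = -2*x^2 + 4
∇f at (-1, 2) = (53, 2)
∇f · m = (53)(3) + (2)(-4) = 151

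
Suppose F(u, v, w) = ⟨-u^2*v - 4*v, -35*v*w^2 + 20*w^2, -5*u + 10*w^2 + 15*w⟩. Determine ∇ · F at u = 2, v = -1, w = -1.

-36

∂F₁/∂u = -2*u*v
∂F₂/∂v = -35*w^2
∂F₃/∂w = 20*w + 15
∇·F = -2*u*v - 35*w^2 + 20*w + 15
At (2, -1, -1): -36.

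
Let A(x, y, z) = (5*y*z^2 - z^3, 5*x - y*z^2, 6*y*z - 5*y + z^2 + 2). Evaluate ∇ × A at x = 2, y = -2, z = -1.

(-7, 17, 0)

(∇×A)₁ = ∂A₃/∂y − ∂A₂/∂z = 2*y*z + 6*z - 5
(∇×A)₂ = ∂A₁/∂z − ∂A₃/∂x = 10*y*z - 3*z^2
(∇×A)₃ = ∂A₂/∂x − ∂A₁/∂y = -5*z^2 + 5
∇×A = (2*y*z + 6*z - 5, 10*y*z - 3*z^2, -5*z^2 + 5)
At (2, -2, -1): (-7, 17, 0).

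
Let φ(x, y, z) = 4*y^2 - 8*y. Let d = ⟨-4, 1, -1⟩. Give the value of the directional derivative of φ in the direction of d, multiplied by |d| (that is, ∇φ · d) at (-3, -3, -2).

-32

∂φ/∂x = 0
∂φ/∂y = 8*y - 8
∂φ/∂z = 0
∇φ at (-3, -3, -2) = (0, -32, 0)
∇φ · d = (0)(-4) + (-32)(1) + (0)(-1) = -32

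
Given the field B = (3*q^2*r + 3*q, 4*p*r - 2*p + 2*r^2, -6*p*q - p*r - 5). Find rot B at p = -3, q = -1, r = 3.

(18, 0, 25)

(∇×B)₁ = ∂B₃/∂q − ∂B₂/∂r = -10*p - 4*r
(∇×B)₂ = ∂B₁/∂r − ∂B₃/∂p = 3*q^2 + 6*q + r
(∇×B)₃ = ∂B₂/∂p − ∂B₁/∂q = -6*q*r + 4*r - 5
∇×B = (-10*p - 4*r, 3*q^2 + 6*q + r, -6*q*r + 4*r - 5)
At (-3, -1, 3): (18, 0, 25).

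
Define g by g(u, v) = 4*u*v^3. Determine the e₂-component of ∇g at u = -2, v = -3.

-216

(∇g)_2 = ∂g/∂v = 12*u*v^2
At (-2, -3): -216.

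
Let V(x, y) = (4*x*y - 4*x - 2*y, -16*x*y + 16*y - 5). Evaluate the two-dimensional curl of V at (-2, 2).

∂V₂/∂x = -16*y
∂V₁/∂y = 4*x - 2
Scalar curl = -4*x - 16*y + 2
At (-2, 2): -22.

-22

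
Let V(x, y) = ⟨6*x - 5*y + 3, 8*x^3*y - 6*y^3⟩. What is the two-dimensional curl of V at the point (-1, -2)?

-43

∂V₂/∂x = 24*x^2*y
∂V₁/∂y = -5
Scalar curl = 24*x^2*y + 5
At (-1, -2): -43.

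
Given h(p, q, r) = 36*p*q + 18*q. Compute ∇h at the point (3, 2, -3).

(72, 126, 0)

∂h/∂p = 36*q
∂h/∂q = 36*p + 18
∂h/∂r = 0
∇h = (36*q, 36*p + 18, 0)
At (3, 2, -3): (72, 126, 0).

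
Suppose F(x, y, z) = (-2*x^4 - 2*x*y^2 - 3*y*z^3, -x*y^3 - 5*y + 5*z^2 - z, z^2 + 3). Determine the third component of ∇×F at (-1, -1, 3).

(∇×F)_3 = ∂F₂/∂x − ∂F₁/∂y
= -y^3 − (-4*x*y - 3*z^3)
= 4*x*y - y^3 + 3*z^3
At (-1, -1, 3): 86.

86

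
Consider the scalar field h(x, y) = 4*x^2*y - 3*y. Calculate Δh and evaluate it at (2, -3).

∂²h/∂x² = 8*y
∂²h/∂y² = 0
∇²h = 8*y
At (2, -3): -24.

-24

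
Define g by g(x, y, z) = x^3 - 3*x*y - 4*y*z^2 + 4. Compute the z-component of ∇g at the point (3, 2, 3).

(∇g)_3 = ∂g/∂z = -8*y*z
At (3, 2, 3): -48.

-48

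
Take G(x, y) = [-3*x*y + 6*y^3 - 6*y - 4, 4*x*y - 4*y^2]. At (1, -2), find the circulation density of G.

-71

∂G₂/∂x = 4*y
∂G₁/∂y = -3*x + 18*y^2 - 6
Scalar curl = 3*x - 18*y^2 + 4*y + 6
At (1, -2): -71.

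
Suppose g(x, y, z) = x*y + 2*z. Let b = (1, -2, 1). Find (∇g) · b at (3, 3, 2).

∂g/∂x = y
∂g/∂y = x
∂g/∂z = 2
∇g at (3, 3, 2) = (3, 3, 2)
∇g · b = (3)(1) + (3)(-2) + (2)(1) = -1

-1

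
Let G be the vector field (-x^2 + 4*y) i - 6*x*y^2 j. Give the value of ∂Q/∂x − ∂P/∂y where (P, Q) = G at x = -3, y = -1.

-10

∂G₂/∂x = -6*y^2
∂G₁/∂y = 4
Scalar curl = -6*y^2 - 4
At (-3, -1): -10.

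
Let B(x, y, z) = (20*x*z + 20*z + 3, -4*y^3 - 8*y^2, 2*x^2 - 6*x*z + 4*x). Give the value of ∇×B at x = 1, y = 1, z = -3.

(∇×B)₁ = ∂B₃/∂y − ∂B₂/∂z = 0
(∇×B)₂ = ∂B₁/∂z − ∂B₃/∂x = 16*x + 6*z + 16
(∇×B)₃ = ∂B₂/∂x − ∂B₁/∂y = 0
∇×B = (0, 16*x + 6*z + 16, 0)
At (1, 1, -3): (0, 14, 0).

(0, 14, 0)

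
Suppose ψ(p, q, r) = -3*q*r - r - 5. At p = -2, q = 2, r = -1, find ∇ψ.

∂ψ/∂p = 0
∂ψ/∂q = -3*r
∂ψ/∂r = -3*q - 1
∇ψ = (0, -3*r, -3*q - 1)
At (-2, 2, -1): (0, 3, -7).

(0, 3, -7)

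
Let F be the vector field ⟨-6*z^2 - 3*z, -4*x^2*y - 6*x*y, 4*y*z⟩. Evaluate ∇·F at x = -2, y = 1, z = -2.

∂F₁/∂x = 0
∂F₂/∂y = -4*x^2 - 6*x
∂F₃/∂z = 4*y
∇·F = -4*x^2 - 6*x + 4*y
At (-2, 1, -2): 0.

0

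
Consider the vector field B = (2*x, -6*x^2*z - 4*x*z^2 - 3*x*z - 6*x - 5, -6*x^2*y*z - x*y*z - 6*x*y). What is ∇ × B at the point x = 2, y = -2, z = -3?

(∇×B)₁ = ∂B₃/∂y − ∂B₂/∂z = -6*x^2*z + 6*x^2 + 7*x*z - 3*x
(∇×B)₂ = ∂B₁/∂z − ∂B₃/∂x = 12*x*y*z + y*z + 6*y
(∇×B)₃ = ∂B₂/∂x − ∂B₁/∂y = -12*x*z - 4*z^2 - 3*z - 6
∇×B = (-6*x^2*z + 6*x^2 + 7*x*z - 3*x, 12*x*y*z + y*z + 6*y, -12*x*z - 4*z^2 - 3*z - 6)
At (2, -2, -3): (48, 138, 39).

(48, 138, 39)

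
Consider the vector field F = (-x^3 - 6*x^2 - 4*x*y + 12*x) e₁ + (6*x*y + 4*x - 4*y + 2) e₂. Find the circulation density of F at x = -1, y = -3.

-18

∂F₂/∂x = 6*y + 4
∂F₁/∂y = -4*x
Scalar curl = 4*x + 6*y + 4
At (-1, -3): -18.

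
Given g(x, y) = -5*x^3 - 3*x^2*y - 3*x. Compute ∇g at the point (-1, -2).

∂g/∂x = -15*x^2 - 6*x*y - 3
∂g/∂y = -3*x^2
∇g = (-15*x^2 - 6*x*y - 3, -3*x^2)
At (-1, -2): (-30, -3).

(-30, -3)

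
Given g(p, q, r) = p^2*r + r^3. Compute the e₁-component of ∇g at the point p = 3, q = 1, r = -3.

-18

(∇g)_1 = ∂g/∂p = 2*p*r
At (3, 1, -3): -18.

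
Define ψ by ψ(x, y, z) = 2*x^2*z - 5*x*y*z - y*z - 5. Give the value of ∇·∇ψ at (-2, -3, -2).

∂²ψ/∂x² = 4*z
∂²ψ/∂y² = 0
∂²ψ/∂z² = 0
∇²ψ = 4*z
At (-2, -3, -2): -8.

-8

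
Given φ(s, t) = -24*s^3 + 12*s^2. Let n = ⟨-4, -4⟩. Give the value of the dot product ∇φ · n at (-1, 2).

∂φ/∂s = -72*s^2 + 24*s
∂φ/∂t = 0
∇φ at (-1, 2) = (-96, 0)
∇φ · n = (-96)(-4) + (0)(-4) = 384

384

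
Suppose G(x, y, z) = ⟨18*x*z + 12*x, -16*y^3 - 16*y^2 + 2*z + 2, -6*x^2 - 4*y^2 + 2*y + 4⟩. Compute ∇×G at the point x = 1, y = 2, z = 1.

(-16, 30, 0)

(∇×G)₁ = ∂G₃/∂y − ∂G₂/∂z = -8*y
(∇×G)₂ = ∂G₁/∂z − ∂G₃/∂x = 30*x
(∇×G)₃ = ∂G₂/∂x − ∂G₁/∂y = 0
∇×G = (-8*y, 30*x, 0)
At (1, 2, 1): (-16, 30, 0).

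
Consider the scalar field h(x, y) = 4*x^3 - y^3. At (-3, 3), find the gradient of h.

(108, -27)

∂h/∂x = 12*x^2
∂h/∂y = -3*y^2
∇h = (12*x^2, -3*y^2)
At (-3, 3): (108, -27).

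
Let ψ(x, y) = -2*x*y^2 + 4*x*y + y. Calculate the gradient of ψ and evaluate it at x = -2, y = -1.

(-6, -15)

∂ψ/∂x = -2*y^2 + 4*y
∂ψ/∂y = -4*x*y + 4*x + 1
∇ψ = (-2*y^2 + 4*y, -4*x*y + 4*x + 1)
At (-2, -1): (-6, -15).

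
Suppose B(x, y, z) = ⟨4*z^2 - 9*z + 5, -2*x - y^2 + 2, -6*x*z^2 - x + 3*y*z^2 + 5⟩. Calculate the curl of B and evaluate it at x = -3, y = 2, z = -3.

(27, 22, -2)

(∇×B)₁ = ∂B₃/∂y − ∂B₂/∂z = 3*z^2
(∇×B)₂ = ∂B₁/∂z − ∂B₃/∂x = 6*z^2 + 8*z - 8
(∇×B)₃ = ∂B₂/∂x − ∂B₁/∂y = -2
∇×B = (3*z^2, 6*z^2 + 8*z - 8, -2)
At (-3, 2, -3): (27, 22, -2).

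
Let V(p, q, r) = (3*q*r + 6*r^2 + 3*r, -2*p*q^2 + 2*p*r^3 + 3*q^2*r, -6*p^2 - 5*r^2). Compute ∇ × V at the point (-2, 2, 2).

(∇×V)₁ = ∂V₃/∂q − ∂V₂/∂r = -6*p*r^2 - 3*q^2
(∇×V)₂ = ∂V₁/∂r − ∂V₃/∂p = 12*p + 3*q + 12*r + 3
(∇×V)₃ = ∂V₂/∂p − ∂V₁/∂q = -2*q^2 + 2*r^3 - 3*r
∇×V = (-6*p*r^2 - 3*q^2, 12*p + 3*q + 12*r + 3, -2*q^2 + 2*r^3 - 3*r)
At (-2, 2, 2): (36, 9, 2).

(36, 9, 2)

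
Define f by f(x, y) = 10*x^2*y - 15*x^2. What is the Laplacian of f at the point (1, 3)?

∂²f/∂x² = 10*(2*y - 3)
∂²f/∂y² = 0
∇²f = 20*y - 30
At (1, 3): 30.

30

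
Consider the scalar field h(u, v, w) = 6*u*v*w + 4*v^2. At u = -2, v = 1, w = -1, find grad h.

(-6, 20, -12)

∂h/∂u = 6*v*w
∂h/∂v = 6*u*w + 8*v
∂h/∂w = 6*u*v
∇h = (6*v*w, 6*u*w + 8*v, 6*u*v)
At (-2, 1, -1): (-6, 20, -12).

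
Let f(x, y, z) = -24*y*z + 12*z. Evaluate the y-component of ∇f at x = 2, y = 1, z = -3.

72

(∇f)_2 = ∂f/∂y = -24*z
At (2, 1, -3): 72.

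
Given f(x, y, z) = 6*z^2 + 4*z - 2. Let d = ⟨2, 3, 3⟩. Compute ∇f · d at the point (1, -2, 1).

48

∂f/∂x = 0
∂f/∂y = 0
∂f/∂z = 12*z + 4
∇f at (1, -2, 1) = (0, 0, 16)
∇f · d = (0)(2) + (0)(3) + (16)(3) = 48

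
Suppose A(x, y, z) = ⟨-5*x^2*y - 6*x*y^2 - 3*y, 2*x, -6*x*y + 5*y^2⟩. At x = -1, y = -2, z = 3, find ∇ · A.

-44

∂A₁/∂x = -10*x*y - 6*y^2
∂A₂/∂y = 0
∂A₃/∂z = 0
∇·A = -10*x*y - 6*y^2
At (-1, -2, 3): -44.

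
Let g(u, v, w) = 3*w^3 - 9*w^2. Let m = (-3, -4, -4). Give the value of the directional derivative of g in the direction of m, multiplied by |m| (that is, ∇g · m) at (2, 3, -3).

-540

∂g/∂u = 0
∂g/∂v = 0
∂g/∂w = 9*w^2 - 18*w
∇g at (2, 3, -3) = (0, 0, 135)
∇g · m = (0)(-3) + (0)(-4) + (135)(-4) = -540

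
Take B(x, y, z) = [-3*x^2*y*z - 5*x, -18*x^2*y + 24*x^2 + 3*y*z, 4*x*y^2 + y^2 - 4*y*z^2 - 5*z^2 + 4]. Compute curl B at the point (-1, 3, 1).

(-31, -45, 63)

(∇×B)₁ = ∂B₃/∂y − ∂B₂/∂z = 8*x*y - y - 4*z^2
(∇×B)₂ = ∂B₁/∂z − ∂B₃/∂x = -3*x^2*y - 4*y^2
(∇×B)₃ = ∂B₂/∂x − ∂B₁/∂y = 3*x^2*z - 36*x*y + 48*x
∇×B = (8*x*y - y - 4*z^2, -3*x^2*y - 4*y^2, 3*x^2*z - 36*x*y + 48*x)
At (-1, 3, 1): (-31, -45, 63).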